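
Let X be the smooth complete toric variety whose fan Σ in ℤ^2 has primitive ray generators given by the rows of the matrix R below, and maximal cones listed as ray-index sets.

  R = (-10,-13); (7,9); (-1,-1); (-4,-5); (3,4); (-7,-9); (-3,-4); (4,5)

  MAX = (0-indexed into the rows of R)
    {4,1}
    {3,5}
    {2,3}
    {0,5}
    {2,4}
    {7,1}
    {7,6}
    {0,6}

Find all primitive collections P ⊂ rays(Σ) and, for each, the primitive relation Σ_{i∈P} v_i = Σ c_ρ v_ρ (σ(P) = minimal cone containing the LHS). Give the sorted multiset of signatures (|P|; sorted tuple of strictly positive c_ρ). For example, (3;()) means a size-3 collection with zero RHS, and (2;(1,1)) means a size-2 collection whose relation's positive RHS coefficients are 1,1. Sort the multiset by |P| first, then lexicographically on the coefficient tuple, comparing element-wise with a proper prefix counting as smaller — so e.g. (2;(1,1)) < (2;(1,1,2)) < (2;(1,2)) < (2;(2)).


Primitive collections (20):

  P = {1,5}:  v_{1} + v_{5} = 0  ⇒ sig = (2;())
  P = {3,7}:  v_{3} + v_{7} = 0  ⇒ sig = (2;())
  P = {4,6}:  v_{4} + v_{6} = 0  ⇒ sig = (2;())
  P = {0,1}:  v_{0} + v_{1} = v_{6}  ⇒ sig = (2;(1))
  P = {0,4}:  v_{0} + v_{4} = v_{5}  ⇒ sig = (2;(1))
  P = {1,3}:  v_{1} + v_{3} = v_{4}  ⇒ sig = (2;(1))
  P = {1,6}:  v_{1} + v_{6} = v_{7}  ⇒ sig = (2;(1))
  P = {2,6}:  v_{2} + v_{6} = v_{3}  ⇒ sig = (2;(1))
  P = {2,7}:  v_{2} + v_{7} = v_{4}  ⇒ sig = (2;(1))
  P = {3,4}:  v_{3} + v_{4} = v_{2}  ⇒ sig = (2;(1))
  P = {3,6}:  v_{3} + v_{6} = v_{5}  ⇒ sig = (2;(1))
  P = {4,5}:  v_{4} + v_{5} = v_{3}  ⇒ sig = (2;(1))
  P = {4,7}:  v_{4} + v_{7} = v_{1}  ⇒ sig = (2;(1))
  P = {5,6}:  v_{5} + v_{6} = v_{0}  ⇒ sig = (2;(1))
  P = {5,7}:  v_{5} + v_{7} = v_{6}  ⇒ sig = (2;(1))
  P = {0,2}:  v_{0} + v_{2} = v_{3} + v_{5}  ⇒ sig = (2;(1,1))
  P = {0,3}:  v_{0} + v_{3} = 2·v_{5}  ⇒ sig = (2;(2))
  P = {0,7}:  v_{0} + v_{7} = 2·v_{6}  ⇒ sig = (2;(2))
  P = {1,2}:  v_{1} + v_{2} = 2·v_{4}  ⇒ sig = (2;(2))
  P = {2,5}:  v_{2} + v_{5} = 2·v_{3}  ⇒ sig = (2;(2))

so the primitive-relation signature multiset is
[(2;()), (2;()), (2;()), (2;(1)), (2;(1)), (2;(1)), (2;(1)), (2;(1)), (2;(1)), (2;(1)), (2;(1)), (2;(1)), (2;(1)), (2;(1)), (2;(1)), (2;(1,1)), (2;(2)), (2;(2)), (2;(2)), (2;(2))]


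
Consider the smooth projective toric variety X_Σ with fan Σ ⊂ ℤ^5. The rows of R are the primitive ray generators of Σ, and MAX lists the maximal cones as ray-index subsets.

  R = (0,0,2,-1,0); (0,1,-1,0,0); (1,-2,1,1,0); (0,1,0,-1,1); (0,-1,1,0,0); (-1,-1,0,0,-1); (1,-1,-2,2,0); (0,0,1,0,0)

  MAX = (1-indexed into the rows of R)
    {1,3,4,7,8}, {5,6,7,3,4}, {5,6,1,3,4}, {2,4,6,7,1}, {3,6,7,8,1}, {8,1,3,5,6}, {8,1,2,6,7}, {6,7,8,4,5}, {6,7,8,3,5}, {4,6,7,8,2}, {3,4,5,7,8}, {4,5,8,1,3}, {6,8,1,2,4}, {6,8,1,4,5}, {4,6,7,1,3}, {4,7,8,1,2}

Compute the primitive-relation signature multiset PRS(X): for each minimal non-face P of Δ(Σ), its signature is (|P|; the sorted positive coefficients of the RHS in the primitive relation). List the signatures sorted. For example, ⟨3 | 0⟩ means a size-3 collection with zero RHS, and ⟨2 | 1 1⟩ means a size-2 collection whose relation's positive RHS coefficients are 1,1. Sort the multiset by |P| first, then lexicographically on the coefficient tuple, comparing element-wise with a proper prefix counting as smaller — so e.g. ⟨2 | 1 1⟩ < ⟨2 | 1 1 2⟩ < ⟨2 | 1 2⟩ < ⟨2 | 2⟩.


Σ has 5 primitive collections:

  P={2,5}:  v_{2} + v_{5} = 0  ⇒ sig = ⟨2 | 0⟩
  P={2,3}:  v_{2} + v_{3} = v_{1} + v_{7}  ⇒ sig = ⟨2 | 1 1⟩
  P={1,5,7}:  v_{1} + v_{5} + v_{7} = v_{3}  ⇒ sig = ⟨3 | 1⟩
  P={3,4,6,8}:  v_{3} + v_{4} + v_{6} + v_{8} = 2·v_{5}  ⇒ sig = ⟨4 | 2⟩
  P={1,4,6,7,8}:  v_{1} + v_{4} + v_{6} + v_{7} + v_{8} = v_{5}  ⇒ sig = ⟨5 | 1⟩

so the primitive-relation signature multiset is
[⟨2 | 0⟩, ⟨2 | 1 1⟩, ⟨3 | 1⟩, ⟨4 | 2⟩, ⟨5 | 1⟩]


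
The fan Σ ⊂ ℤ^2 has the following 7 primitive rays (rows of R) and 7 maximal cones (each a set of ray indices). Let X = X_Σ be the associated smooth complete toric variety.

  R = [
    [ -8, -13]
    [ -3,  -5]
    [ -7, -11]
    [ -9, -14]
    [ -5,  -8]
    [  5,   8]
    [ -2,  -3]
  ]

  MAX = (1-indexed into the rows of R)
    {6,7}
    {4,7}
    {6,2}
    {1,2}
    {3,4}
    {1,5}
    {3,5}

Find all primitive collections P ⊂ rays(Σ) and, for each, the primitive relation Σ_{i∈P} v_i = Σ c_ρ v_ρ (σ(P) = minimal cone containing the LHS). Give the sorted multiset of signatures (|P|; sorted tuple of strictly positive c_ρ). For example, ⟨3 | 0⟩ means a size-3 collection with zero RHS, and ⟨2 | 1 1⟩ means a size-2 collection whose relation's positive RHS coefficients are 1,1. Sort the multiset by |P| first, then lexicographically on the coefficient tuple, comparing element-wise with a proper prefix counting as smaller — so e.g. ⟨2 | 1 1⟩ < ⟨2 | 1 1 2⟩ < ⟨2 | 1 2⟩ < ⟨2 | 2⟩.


|primitive collections| = 14. Relations:

  P = {5,6}:  v_{5} + v_{6} = 0 — sig = ⟨2 | 0⟩
  P = {1,6}:  v_{1} + v_{6} = v_{2} — sig = ⟨2 | 1⟩
  P = {2,5}:  v_{2} + v_{5} = v_{1} — sig = ⟨2 | 1⟩
  P = {2,7}:  v_{2} + v_{7} = v_{5} — sig = ⟨2 | 1⟩
  P = {3,6}:  v_{3} + v_{6} = v_{7} — sig = ⟨2 | 1⟩
  P = {3,7}:  v_{3} + v_{7} = v_{4} — sig = ⟨2 | 1⟩
  P = {5,7}:  v_{5} + v_{7} = v_{3} — sig = ⟨2 | 1⟩
  P = {2,4}:  v_{2} + v_{4} = v_{3} + v_{5} — sig = ⟨2 | 1 1⟩
  P = {1,4}:  v_{1} + v_{4} = v_{3} + 2·v_{5} — sig = ⟨2 | 1 2⟩
  P = {1,7}:  v_{1} + v_{7} = 2·v_{5} — sig = ⟨2 | 2⟩
  P = {2,3}:  v_{2} + v_{3} = 2·v_{5} — sig = ⟨2 | 2⟩
  P = {4,5}:  v_{4} + v_{5} = 2·v_{3} — sig = ⟨2 | 2⟩
  P = {4,6}:  v_{4} + v_{6} = 2·v_{7} — sig = ⟨2 | 2⟩
  P = {1,3}:  v_{1} + v_{3} = 3·v_{5} — sig = ⟨2 | 3⟩

Signatures (|P|; sorted positive RHS coefficients), sorted:
    |P|=2: 14 collections, coeffs (), (1), (1), (1), (1), (1), (1), (1,1), (1,2), (2), (2), (2), (2), (3)


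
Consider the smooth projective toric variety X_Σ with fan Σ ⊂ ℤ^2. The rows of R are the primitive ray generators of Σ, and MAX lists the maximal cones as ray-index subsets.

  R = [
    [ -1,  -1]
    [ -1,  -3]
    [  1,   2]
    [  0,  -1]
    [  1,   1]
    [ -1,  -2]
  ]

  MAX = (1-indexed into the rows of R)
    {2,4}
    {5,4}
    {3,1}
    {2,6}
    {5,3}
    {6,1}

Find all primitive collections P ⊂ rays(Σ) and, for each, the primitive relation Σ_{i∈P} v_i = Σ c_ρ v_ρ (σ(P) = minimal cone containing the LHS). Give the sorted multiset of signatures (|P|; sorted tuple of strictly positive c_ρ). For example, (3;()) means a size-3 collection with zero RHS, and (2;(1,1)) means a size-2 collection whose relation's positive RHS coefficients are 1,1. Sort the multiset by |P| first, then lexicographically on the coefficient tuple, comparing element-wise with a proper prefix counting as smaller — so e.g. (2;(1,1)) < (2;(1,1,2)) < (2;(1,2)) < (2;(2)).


Primitive collections (9):

  • {1,5}:  v_{1} + v_{5} = 0 ; sig = (2;())
  • {3,6}:  v_{3} + v_{6} = 0 ; sig = (2;())
  • {1,4}:  v_{1} + v_{4} = v_{6} ; sig = (2;(1))
  • {2,3}:  v_{2} + v_{3} = v_{4} ; sig = (2;(1))
  • {3,4}:  v_{3} + v_{4} = v_{5} ; sig = (2;(1))
  • {4,6}:  v_{4} + v_{6} = v_{2} ; sig = (2;(1))
  • {5,6}:  v_{5} + v_{6} = v_{4} ; sig = (2;(1))
  • {1,2}:  v_{1} + v_{2} = 2·v_{6} ; sig = (2;(2))
  • {2,5}:  v_{2} + v_{5} = 2·v_{4} ; sig = (2;(2))

Signatures (|P|; sorted positive RHS coefficients), sorted:
[(2;()), (2;()), (2;(1)), (2;(1)), (2;(1)), (2;(1)), (2;(1)), (2;(2)), (2;(2))]


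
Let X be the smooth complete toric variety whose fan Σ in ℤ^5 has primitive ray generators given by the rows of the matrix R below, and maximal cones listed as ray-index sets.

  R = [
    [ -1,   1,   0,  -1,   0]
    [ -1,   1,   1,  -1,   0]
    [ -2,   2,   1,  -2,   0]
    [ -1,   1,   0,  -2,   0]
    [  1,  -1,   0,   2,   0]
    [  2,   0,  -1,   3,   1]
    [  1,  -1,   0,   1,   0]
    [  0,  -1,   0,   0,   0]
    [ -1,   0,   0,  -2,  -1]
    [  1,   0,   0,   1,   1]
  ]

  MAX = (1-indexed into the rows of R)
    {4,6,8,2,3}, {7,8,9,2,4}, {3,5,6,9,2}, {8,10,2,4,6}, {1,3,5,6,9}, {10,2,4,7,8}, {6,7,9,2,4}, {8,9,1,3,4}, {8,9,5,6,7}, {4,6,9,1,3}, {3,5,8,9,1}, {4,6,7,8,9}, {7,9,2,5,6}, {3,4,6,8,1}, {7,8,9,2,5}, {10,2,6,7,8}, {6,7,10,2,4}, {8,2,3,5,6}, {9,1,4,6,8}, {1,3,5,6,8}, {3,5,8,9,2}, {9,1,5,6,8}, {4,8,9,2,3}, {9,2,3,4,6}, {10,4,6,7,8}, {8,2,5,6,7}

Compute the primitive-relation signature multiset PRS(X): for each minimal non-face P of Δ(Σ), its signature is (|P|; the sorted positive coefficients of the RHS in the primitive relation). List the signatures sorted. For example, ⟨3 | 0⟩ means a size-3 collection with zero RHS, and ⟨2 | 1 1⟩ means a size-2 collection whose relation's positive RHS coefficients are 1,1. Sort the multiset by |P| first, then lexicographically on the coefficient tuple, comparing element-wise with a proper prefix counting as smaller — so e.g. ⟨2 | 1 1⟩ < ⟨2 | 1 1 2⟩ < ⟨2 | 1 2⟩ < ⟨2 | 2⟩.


Σ has 11 primitive collections:

  • {1,7}:  v_{1} + v_{7} = 0 ; sig = ⟨2 | 0⟩
  • {4,5}:  v_{4} + v_{5} = 0 ; sig = ⟨2 | 0⟩
  • {1,2}:  v_{1} + v_{2} = v_{3} ; sig = ⟨2 | 1⟩
  • {3,7}:  v_{3} + v_{7} = v_{2} ; sig = ⟨2 | 1⟩
  • {9,10}:  v_{9} + v_{10} = v_{4} + v_{7} ; sig = ⟨2 | 1 1⟩
  • {1,10}:  v_{1} + v_{10} = v_{2} + v_{4} + v_{6} + v_{8} ; sig = ⟨2 | 1 1 1 1⟩
  • {5,10}:  v_{5} + v_{10} = v_{2} + v_{6} + v_{7} + v_{8} ; sig = ⟨2 | 1 1 1 1⟩
  • {3,10}:  v_{3} + v_{10} = 2·v_{2} + v_{4} + v_{6} + v_{8} ; sig = ⟨2 | 1 1 1 2⟩
  • {2,6,8,9}:  v_{2} + v_{6} + v_{8} + v_{9} = 0 ; sig = ⟨4 | 0⟩
  • {3,6,8,9}:  v_{3} + v_{6} + v_{8} + v_{9} = v_{1} ; sig = ⟨4 | 1⟩
  • {2,4,6,7,8}:  v_{2} + v_{4} + v_{6} + v_{7} + v_{8} = v_{10} ; sig = ⟨5 | 1⟩

Signatures (|P|; sorted positive RHS coefficients), sorted:
[⟨2 | 0⟩, ⟨2 | 0⟩, ⟨2 | 1⟩, ⟨2 | 1⟩, ⟨2 | 1 1⟩, ⟨2 | 1 1 1 1⟩, ⟨2 | 1 1 1 1⟩, ⟨2 | 1 1 1 2⟩, ⟨4 | 0⟩, ⟨4 | 1⟩, ⟨5 | 1⟩]


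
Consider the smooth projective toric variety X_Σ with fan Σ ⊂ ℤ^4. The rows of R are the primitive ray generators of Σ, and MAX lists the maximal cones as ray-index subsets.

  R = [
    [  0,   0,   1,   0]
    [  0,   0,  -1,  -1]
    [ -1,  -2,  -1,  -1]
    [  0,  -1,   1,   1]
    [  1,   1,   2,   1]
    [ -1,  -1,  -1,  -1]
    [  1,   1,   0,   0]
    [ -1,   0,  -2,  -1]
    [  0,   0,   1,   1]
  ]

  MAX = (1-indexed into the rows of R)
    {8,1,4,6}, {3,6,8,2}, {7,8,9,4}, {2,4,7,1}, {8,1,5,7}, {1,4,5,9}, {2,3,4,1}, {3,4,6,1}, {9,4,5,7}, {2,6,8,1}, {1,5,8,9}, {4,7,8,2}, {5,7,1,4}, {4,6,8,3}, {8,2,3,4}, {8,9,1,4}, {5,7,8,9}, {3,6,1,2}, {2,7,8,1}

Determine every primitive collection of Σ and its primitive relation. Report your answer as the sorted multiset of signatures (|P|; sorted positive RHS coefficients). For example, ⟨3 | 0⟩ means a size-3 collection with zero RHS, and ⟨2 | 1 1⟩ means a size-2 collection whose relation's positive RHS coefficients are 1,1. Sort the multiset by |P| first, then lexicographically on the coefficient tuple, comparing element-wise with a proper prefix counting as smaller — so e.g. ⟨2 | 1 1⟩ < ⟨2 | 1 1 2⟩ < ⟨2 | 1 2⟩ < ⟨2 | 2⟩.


Primitive collections (14):

  • {2,9}:  v_{2} + v_{9} = 0 ; sig = ⟨2 | 0⟩
  • {5,6}:  v_{5} + v_{6} = v_{1} ; sig = ⟨2 | 1⟩
  • {6,7}:  v_{6} + v_{7} = v_{2} ; sig = ⟨2 | 1⟩
  • {2,5}:  v_{2} + v_{5} = v_{1} + v_{7} ; sig = ⟨2 | 1 1⟩
  • {3,9}:  v_{3} + v_{9} = v_{4} + v_{6} ; sig = ⟨2 | 1 1⟩
  • {3,5}:  v_{3} + v_{5} = v_{1} + v_{2} + v_{4} ; sig = ⟨2 | 1 1 1⟩
  • {6,9}:  v_{6} + v_{9} = v_{1} + v_{4} + v_{8} ; sig = ⟨2 | 1 1 1⟩
  • {3,7}:  v_{3} + v_{7} = 2·v_{2} + v_{4} ; sig = ⟨2 | 1 2⟩
  • {1,7,9}:  v_{1} + v_{7} + v_{9} = v_{5} ; sig = ⟨3 | 1⟩
  • {2,4,6}:  v_{2} + v_{4} + v_{6} = v_{3} ; sig = ⟨3 | 1⟩
  • {4,5,8}:  v_{4} + v_{5} + v_{8} = v_{9} ; sig = ⟨3 | 1⟩
  • {1,3,8}:  v_{1} + v_{3} + v_{8} = 2·v_{6} ; sig = ⟨3 | 2⟩
  • {1,4,7,8}:  v_{1} + v_{4} + v_{7} + v_{8} = 0 ; sig = ⟨4 | 0⟩
  • {1,2,4,8}:  v_{1} + v_{2} + v_{4} + v_{8} = v_{6} ; sig = ⟨4 | 1⟩

Hence PRS(X_Σ) =
    ⟨2 | 0⟩
    ⟨2 | 1⟩
    ⟨2 | 1⟩
    ⟨2 | 1 1⟩
    ⟨2 | 1 1⟩
    ⟨2 | 1 1 1⟩
    ⟨2 | 1 1 1⟩
    ⟨2 | 1 2⟩
    ⟨3 | 1⟩
    ⟨3 | 1⟩
    ⟨3 | 1⟩
    ⟨3 | 2⟩
    ⟨4 | 0⟩
    ⟨4 | 1⟩


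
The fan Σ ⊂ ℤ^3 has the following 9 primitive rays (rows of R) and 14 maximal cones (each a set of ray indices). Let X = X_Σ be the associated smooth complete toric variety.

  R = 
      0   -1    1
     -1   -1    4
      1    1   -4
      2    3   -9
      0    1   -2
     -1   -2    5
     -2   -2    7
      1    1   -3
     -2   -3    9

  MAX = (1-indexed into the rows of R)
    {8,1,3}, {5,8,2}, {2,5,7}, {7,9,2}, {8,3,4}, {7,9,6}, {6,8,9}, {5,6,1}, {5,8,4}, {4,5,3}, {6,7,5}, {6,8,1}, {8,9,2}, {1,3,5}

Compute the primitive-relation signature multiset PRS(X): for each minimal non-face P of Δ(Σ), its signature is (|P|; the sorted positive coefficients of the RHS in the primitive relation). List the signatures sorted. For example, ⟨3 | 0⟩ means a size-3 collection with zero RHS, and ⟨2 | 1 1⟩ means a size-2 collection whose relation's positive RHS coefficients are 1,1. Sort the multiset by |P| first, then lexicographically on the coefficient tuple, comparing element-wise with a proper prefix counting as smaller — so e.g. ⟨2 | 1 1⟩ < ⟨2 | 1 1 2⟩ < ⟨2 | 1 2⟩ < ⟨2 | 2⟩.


|primitive collections| = 18. Relations:

  • {2,3}:  v_{2} + v_{3} = 0  ⇒ sig = ⟨2 | 0⟩
  • {4,9}:  v_{4} + v_{9} = 0  ⇒ sig = ⟨2 | 0⟩
  • {1,2}:  v_{1} + v_{2} = v_{6}  ⇒ sig = ⟨2 | 1⟩
  • {2,6}:  v_{2} + v_{6} = v_{9}  ⇒ sig = ⟨2 | 1⟩
  • {3,6}:  v_{3} + v_{6} = v_{1}  ⇒ sig = ⟨2 | 1⟩
  • {3,9}:  v_{3} + v_{9} = v_{6}  ⇒ sig = ⟨2 | 1⟩
  • {4,6}:  v_{4} + v_{6} = v_{3}  ⇒ sig = ⟨2 | 1⟩
  • {4,7}:  v_{4} + v_{7} = v_{5}  ⇒ sig = ⟨2 | 1⟩
  • {5,9}:  v_{5} + v_{9} = v_{7}  ⇒ sig = ⟨2 | 1⟩
  • {7,8}:  v_{7} + v_{8} = v_{2}  ⇒ sig = ⟨2 | 1⟩
  • {2,4}:  v_{2} + v_{4} = v_{5} + v_{8}  ⇒ sig = ⟨2 | 1 1⟩
  • {3,7}:  v_{3} + v_{7} = v_{5} + v_{6}  ⇒ sig = ⟨2 | 1 1⟩
  • {1,7}:  v_{1} + v_{7} = v_{5} + 2·v_{6}  ⇒ sig = ⟨2 | 1 2⟩
  • {1,4}:  v_{1} + v_{4} = 2·v_{3}  ⇒ sig = ⟨2 | 2⟩
  • {1,9}:  v_{1} + v_{9} = 2·v_{6}  ⇒ sig = ⟨2 | 2⟩
  • {5,6,8}:  v_{5} + v_{6} + v_{8} = 0  ⇒ sig = ⟨3 | 0⟩
  • {1,5,8}:  v_{1} + v_{5} + v_{8} = v_{3}  ⇒ sig = ⟨3 | 1⟩
  • {3,5,8}:  v_{3} + v_{5} + v_{8} = v_{4}  ⇒ sig = ⟨3 | 1⟩

Signatures (|P|; sorted positive RHS coefficients), sorted:
    |P|=2: 15 collections, coeffs (), (), (1), (1), (1), (1), (1), (1), (1), (1), (1,1), (1,1), (1,2), (2), (2)
    |P|=3: 3 collections, coeffs (), (1), (1)


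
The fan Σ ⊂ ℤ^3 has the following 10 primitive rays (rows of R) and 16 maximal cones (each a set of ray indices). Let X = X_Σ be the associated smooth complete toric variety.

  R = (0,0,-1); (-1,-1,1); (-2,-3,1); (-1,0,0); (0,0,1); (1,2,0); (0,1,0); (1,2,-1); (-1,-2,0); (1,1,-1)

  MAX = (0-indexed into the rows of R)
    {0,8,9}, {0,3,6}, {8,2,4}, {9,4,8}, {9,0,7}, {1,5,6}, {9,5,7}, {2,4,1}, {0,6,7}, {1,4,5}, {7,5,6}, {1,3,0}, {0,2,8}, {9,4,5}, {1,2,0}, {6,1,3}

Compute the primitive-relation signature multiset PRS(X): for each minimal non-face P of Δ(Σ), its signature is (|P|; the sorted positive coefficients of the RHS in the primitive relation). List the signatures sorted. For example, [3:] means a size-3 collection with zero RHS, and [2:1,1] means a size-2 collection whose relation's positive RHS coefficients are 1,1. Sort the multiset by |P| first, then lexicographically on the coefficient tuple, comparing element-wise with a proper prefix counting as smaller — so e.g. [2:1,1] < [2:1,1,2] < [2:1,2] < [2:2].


Minimal non-faces — 22 found among 10 rays, 16 max cones:

  P={0,4}:  v_{0} + v_{4} = 0  →  sig = [2:]
  P={1,9}:  v_{1} + v_{9} = 0  →  sig = [2:]
  P={5,8}:  v_{5} + v_{8} = 0  →  sig = [2:]
  P={0,5}:  v_{0} + v_{5} = v_{7}  →  sig = [2:1]
  P={1,7}:  v_{1} + v_{7} = v_{6}  →  sig = [2:1]
  P={1,8}:  v_{1} + v_{8} = v_{2}  →  sig = [2:1]
  P={2,5}:  v_{2} + v_{5} = v_{1}  →  sig = [2:1]
  P={2,9}:  v_{2} + v_{9} = v_{8}  →  sig = [2:1]
  P={4,7}:  v_{4} + v_{7} = v_{5}  →  sig = [2:1]
  P={6,9}:  v_{6} + v_{9} = v_{7}  →  sig = [2:1]
  P={7,8}:  v_{7} + v_{8} = v_{0}  →  sig = [2:1]
  P={2,7}:  v_{2} + v_{7} = v_{0} + v_{1}  →  sig = [2:1,1]
  P={3,4}:  v_{3} + v_{4} = v_{1} + v_{6}  →  sig = [2:1,1]
  P={3,9}:  v_{3} + v_{9} = v_{0} + v_{6}  →  sig = [2:1,1]
  P={4,6}:  v_{4} + v_{6} = v_{1} + v_{5}  →  sig = [2:1,1]
  P={6,8}:  v_{6} + v_{8} = v_{0} + v_{1}  →  sig = [2:1,1]
  P={2,6}:  v_{2} + v_{6} = v_{0} + 2·v_{1}  →  sig = [2:1,2]
  P={3,7}:  v_{3} + v_{7} = v_{0} + 2·v_{6}  →  sig = [2:1,2]
  P={3,5}:  v_{3} + v_{5} = 2·v_{6}  →  sig = [2:2]
  P={3,8}:  v_{3} + v_{8} = 2·v_{0} + 2·v_{1}  →  sig = [2:2,2]
  P={2,3}:  v_{2} + v_{3} = 2·v_{0} + 3·v_{1}  →  sig = [2:2,3]
  P={0,1,6}:  v_{0} + v_{1} + v_{6} = v_{3}  →  sig = [3:1]

so the primitive-relation signature multiset is
{ [2:] ×3,  [2:1] ×8,  [2:1,1] ×5,  [2:1,2] ×2,  [2:2],  [2:2,2],  [2:2,3],  [3:1] }


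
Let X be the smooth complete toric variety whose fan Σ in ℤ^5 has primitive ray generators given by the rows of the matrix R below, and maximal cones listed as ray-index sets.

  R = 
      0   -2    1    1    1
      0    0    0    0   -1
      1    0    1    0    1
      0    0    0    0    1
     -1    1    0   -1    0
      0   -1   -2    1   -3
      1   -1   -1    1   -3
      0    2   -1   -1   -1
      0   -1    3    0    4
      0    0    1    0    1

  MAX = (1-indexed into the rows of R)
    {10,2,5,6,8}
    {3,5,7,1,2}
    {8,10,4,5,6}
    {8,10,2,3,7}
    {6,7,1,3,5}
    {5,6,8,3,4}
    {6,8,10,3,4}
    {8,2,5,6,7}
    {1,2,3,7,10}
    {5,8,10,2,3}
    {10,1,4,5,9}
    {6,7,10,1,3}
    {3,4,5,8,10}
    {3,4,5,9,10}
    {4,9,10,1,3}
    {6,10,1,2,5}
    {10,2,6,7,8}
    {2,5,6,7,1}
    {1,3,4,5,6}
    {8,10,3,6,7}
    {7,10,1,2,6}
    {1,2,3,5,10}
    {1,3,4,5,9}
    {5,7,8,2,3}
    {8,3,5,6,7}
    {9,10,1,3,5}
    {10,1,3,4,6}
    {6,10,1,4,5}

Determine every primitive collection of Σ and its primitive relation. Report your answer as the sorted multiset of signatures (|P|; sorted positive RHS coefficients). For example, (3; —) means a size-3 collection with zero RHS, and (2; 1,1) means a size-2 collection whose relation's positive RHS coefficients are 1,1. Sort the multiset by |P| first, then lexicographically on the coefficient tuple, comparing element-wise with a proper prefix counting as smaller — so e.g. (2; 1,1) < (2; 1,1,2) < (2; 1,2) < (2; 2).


Σ has 11 primitive collections:

  {1,8}:  v_{1} + v_{8} = 0  ⟹  sig = (2; —)
  {2,4}:  v_{2} + v_{4} = 0  ⟹  sig = (2; —)
  {6,9}:  v_{6} + v_{9} = v_{1}  ⟹  sig = (2; 1)
  {4,7}:  v_{4} + v_{7} = v_{3} + v_{6}  ⟹  sig = (2; 1,1)
  {7,9}:  v_{7} + v_{9} = v_{1} + v_{2} + v_{3}  ⟹  sig = (2; 1,1,1)
  {2,9}:  v_{2} + v_{9} = v_{1} + v_{3} + v_{5} + v_{10}  ⟹  sig = (2; 1,1,1,1)
  {8,9}:  v_{8} + v_{9} = v_{3} + v_{4} + v_{5} + v_{10}  ⟹  sig = (2; 1,1,1,1)
  {2,3,6}:  v_{2} + v_{3} + v_{6} = v_{7}  ⟹  sig = (3; 1)
  {5,7,10}:  v_{5} + v_{7} + v_{10} = 2·v_{2}  ⟹  sig = (3; 2)
  {3,5,6,10}:  v_{3} + v_{5} + v_{6} + v_{10} = v_{2}  ⟹  sig = (4; 1)
  {1,3,4,5,10}:  v_{1} + v_{3} + v_{4} + v_{5} + v_{10} = v_{9}  ⟹  sig = (5; 1)

Signatures (|P|; sorted positive RHS coefficients), sorted:
    |P|=2: 7 collections, coeffs (), (), (1), (1,1), (1,1,1), (1,1,1,1), (1,1,1,1)
    |P|=3: 2 collections, coeffs (1), (2)
    |P|=4: 1 collection, coeffs (1)
    |P|=5: 1 collection, coeffs (1)


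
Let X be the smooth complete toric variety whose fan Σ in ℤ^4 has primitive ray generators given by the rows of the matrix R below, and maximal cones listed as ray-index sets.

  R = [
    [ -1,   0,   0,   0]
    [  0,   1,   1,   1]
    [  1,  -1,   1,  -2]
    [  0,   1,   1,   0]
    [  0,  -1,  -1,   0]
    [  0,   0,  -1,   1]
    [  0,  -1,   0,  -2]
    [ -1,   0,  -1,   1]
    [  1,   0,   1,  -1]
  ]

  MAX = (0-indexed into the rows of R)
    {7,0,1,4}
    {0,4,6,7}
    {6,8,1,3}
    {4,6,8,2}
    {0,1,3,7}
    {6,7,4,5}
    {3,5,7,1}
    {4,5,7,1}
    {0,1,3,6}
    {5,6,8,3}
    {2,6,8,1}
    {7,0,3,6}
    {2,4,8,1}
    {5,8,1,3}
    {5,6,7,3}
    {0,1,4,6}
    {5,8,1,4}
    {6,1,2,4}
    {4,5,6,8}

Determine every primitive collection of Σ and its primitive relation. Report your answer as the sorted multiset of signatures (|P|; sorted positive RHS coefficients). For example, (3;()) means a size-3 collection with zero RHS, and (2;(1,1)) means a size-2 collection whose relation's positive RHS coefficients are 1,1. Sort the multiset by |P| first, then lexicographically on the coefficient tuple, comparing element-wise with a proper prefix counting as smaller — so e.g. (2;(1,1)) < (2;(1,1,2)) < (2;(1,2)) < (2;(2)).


Σ has 11 primitive collections:

  P = {3,4}:  v_{3} + v_{4} = 0  ⟹  sig = (2;())
  P = {7,8}:  v_{7} + v_{8} = 0  ⟹  sig = (2;())
  P = {0,5}:  v_{0} + v_{5} = v_{7}  ⟹  sig = (2;(1))
  P = {0,8}:  v_{0} + v_{8} = v_{1} + v_{6}  ⟹  sig = (2;(1,1))
  P = {2,5}:  v_{2} + v_{5} = v_{4} + v_{8}  ⟹  sig = (2;(1,1))
  P = {2,3}:  v_{2} + v_{3} = v_{1} + v_{6} + v_{8}  ⟹  sig = (2;(1,1,1))
  P = {2,7}:  v_{2} + v_{7} = v_{1} + v_{4} + v_{6}  ⟹  sig = (2;(1,1,1))
  P = {0,2}:  v_{0} + v_{2} = 2·v_{1} + v_{4} + 2·v_{6}  ⟹  sig = (2;(1,2,2))
  P = {1,5,6}:  v_{1} + v_{5} + v_{6} = 0  ⟹  sig = (3;())
  P = {1,6,7}:  v_{1} + v_{6} + v_{7} = v_{0}  ⟹  sig = (3;(1))
  P = {1,4,6,8}:  v_{1} + v_{4} + v_{6} + v_{8} = v_{2}  ⟹  sig = (4;(1))

Hence PRS(X_Σ) =
{ (2;()) ×2,  (2;(1)),  (2;(1,1)) ×2,  (2;(1,1,1)) ×2,  (2;(1,2,2)),  (3;()),  (3;(1)),  (4;(1)) }


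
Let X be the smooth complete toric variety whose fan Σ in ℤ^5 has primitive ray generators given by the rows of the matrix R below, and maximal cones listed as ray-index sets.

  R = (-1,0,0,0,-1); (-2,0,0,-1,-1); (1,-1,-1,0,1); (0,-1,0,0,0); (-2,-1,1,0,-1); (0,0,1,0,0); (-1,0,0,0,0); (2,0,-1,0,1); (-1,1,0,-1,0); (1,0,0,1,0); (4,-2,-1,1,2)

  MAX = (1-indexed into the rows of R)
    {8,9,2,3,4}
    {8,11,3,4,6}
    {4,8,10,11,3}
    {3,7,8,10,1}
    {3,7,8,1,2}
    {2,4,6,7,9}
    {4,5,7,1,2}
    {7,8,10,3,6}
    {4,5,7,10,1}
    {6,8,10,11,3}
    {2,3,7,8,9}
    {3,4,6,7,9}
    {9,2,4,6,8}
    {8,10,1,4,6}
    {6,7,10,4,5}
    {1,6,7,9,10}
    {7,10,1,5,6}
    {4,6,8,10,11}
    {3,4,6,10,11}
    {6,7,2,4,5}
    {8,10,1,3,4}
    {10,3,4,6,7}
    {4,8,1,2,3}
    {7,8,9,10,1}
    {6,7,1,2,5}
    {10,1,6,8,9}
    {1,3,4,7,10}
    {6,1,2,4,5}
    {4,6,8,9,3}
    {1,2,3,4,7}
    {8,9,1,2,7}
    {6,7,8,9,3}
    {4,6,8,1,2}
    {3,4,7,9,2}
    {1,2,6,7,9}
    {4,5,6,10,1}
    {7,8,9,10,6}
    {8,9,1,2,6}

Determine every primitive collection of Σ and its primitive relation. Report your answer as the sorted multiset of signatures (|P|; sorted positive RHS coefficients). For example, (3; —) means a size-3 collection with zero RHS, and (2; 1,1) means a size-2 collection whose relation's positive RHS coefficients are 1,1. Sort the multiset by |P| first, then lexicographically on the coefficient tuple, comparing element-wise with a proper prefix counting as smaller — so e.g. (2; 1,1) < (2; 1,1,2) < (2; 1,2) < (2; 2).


The 20 primitive collections of Σ (r=11, n=5):

  {2,10}:  v_{2} + v_{10} = v_{1} — sig = (2; 1)
  {5,8}:  v_{5} + v_{8} = v_{4} — sig = (2; 1)
  {5,9}:  v_{5} + v_{9} = v_{2} + v_{6} + v_{7} — sig = (2; 1,1,1)
  {9,11}:  v_{9} + v_{11} = v_{3} + v_{6} + v_{8} — sig = (2; 1,1,1)
  {5,11}:  v_{5} + v_{11} = v_{3} + 2·v_{4} + v_{6} + v_{10} — sig = (2; 1,1,1,2)
  {1,11}:  v_{1} + v_{11} = 2·v_{4} + v_{8} + v_{10} — sig = (2; 1,1,2)
  {7,11}:  v_{7} + v_{11} = 2·v_{3} + v_{6} + v_{10} — sig = (2; 1,1,2)
  {2,11}:  v_{2} + v_{11} = 2·v_{4} + v_{8} — sig = (2; 1,2)
  {3,5}:  v_{3} + v_{5} = 2·v_{4} + v_{7} — sig = (2; 1,2)
  {4,9,10}:  v_{4} + v_{9} + v_{10} = 0 — sig = (3; —)
  {1,3,6}:  v_{1} + v_{3} + v_{6} = v_{4} — sig = (3; 1)
  {1,4,9}:  v_{1} + v_{4} + v_{9} = v_{2} — sig = (3; 1)
  {4,7,8}:  v_{4} + v_{7} + v_{8} = v_{3} — sig = (3; 1)
  {3,9,10}:  v_{3} + v_{9} + v_{10} = v_{7} + v_{8} — sig = (3; 1,1)
  {1,3,9}:  v_{1} + v_{3} + v_{9} = v_{2} + v_{7} + v_{8} — sig = (3; 1,1,1)
  {2,3,6}:  v_{2} + v_{3} + v_{6} = 2·v_{4} + v_{9} — sig = (3; 1,2)
  {1,6,7,8}:  v_{1} + v_{6} + v_{7} + v_{8} = 0 — sig = (4; —)
  {1,4,6,7}:  v_{1} + v_{4} + v_{6} + v_{7} = v_{5} — sig = (4; 1)
  {2,6,7,8}:  v_{2} + v_{6} + v_{7} + v_{8} = v_{4} + v_{9} — sig = (4; 1,1)
  {3,4,6,8,10}:  v_{3} + v_{4} + v_{6} + v_{8} + v_{10} = v_{11} — sig = (5; 1)

Signatures (|P|; sorted positive RHS coefficients), sorted:
[(2; 1), (2; 1), (2; 1,1,1), (2; 1,1,1), (2; 1,1,1,2), (2; 1,1,2), (2; 1,1,2), (2; 1,2), (2; 1,2), (3; —), (3; 1), (3; 1), (3; 1), (3; 1,1), (3; 1,1,1), (3; 1,2), (4; —), (4; 1), (4; 1,1), (5; 1)]


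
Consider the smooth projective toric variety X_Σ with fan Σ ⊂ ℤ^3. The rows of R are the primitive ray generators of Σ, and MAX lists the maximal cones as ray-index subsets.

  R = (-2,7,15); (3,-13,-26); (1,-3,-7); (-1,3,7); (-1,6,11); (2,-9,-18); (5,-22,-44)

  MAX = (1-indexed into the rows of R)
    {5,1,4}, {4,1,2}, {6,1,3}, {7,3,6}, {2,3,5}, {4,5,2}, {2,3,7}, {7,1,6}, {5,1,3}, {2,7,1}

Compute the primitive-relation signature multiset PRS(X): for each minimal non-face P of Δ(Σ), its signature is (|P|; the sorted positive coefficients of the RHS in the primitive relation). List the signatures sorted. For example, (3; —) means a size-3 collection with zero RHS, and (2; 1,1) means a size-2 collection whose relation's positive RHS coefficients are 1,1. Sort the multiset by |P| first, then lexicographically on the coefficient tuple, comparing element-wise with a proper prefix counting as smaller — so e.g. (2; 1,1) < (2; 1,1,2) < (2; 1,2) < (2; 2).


Primitive collections (9):

  • {3,4}:  v_{3} + v_{4} = 0 — sig = (2; —)
  • {2,6}:  v_{2} + v_{6} = v_{7} — sig = (2; 1)
  • {5,6}:  v_{5} + v_{6} = v_{3} — sig = (2; 1)
  • {4,6}:  v_{4} + v_{6} = v_{1} + v_{2} — sig = (2; 1,1)
  • {5,7}:  v_{5} + v_{7} = v_{2} + v_{3} — sig = (2; 1,1)
  • {4,7}:  v_{4} + v_{7} = v_{1} + 2·v_{2} — sig = (2; 1,2)
  • {1,2,5}:  v_{1} + v_{2} + v_{5} = 0 — sig = (3; —)
  • {1,2,3}:  v_{1} + v_{2} + v_{3} = v_{6} — sig = (3; 1)
  • {1,3,7}:  v_{1} + v_{3} + v_{7} = 2·v_{6} — sig = (3; 2)

Signatures (|P|; sorted positive RHS coefficients), sorted:
[(2; —), (2; 1), (2; 1), (2; 1,1), (2; 1,1), (2; 1,2), (3; —), (3; 1), (3; 2)]


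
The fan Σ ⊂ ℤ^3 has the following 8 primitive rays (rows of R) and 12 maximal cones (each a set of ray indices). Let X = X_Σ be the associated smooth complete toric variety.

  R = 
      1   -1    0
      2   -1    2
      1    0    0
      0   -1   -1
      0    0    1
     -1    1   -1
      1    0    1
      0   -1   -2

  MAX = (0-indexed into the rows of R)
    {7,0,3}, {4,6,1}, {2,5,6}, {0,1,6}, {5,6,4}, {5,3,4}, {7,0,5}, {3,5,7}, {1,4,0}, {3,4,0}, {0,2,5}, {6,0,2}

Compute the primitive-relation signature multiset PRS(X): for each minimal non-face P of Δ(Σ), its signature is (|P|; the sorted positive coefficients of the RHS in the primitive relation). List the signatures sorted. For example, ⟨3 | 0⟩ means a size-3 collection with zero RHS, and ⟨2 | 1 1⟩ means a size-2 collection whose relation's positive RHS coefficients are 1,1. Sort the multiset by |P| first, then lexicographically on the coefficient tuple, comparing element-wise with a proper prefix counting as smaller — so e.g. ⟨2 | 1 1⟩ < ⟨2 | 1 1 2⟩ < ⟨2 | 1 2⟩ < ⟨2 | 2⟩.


Primitive collections (14):

  P = {1,5}:  v_{1} + v_{5} = v_{6}  ⟹  sig = ⟨2 | 1⟩
  P = {2,4}:  v_{2} + v_{4} = v_{6}  ⟹  sig = ⟨2 | 1⟩
  P = {3,6}:  v_{3} + v_{6} = v_{0}  ⟹  sig = ⟨2 | 1⟩
  P = {4,7}:  v_{4} + v_{7} = v_{3}  ⟹  sig = ⟨2 | 1⟩
  P = {1,2}:  v_{1} + v_{2} = v_{0} + 2·v_{6}  ⟹  sig = ⟨2 | 1 2⟩
  P = {1,3}:  v_{1} + v_{3} = 2·v_{0} + v_{4}  ⟹  sig = ⟨2 | 1 2⟩
  P = {2,3}:  v_{2} + v_{3} = 2·v_{0} + v_{5}  ⟹  sig = ⟨2 | 1 2⟩
  P = {6,7}:  v_{6} + v_{7} = 2·v_{0} + v_{5}  ⟹  sig = ⟨2 | 1 2⟩
  P = {1,7}:  v_{1} + v_{7} = 2·v_{0}  ⟹  sig = ⟨2 | 2⟩
  P = {2,7}:  v_{2} + v_{7} = 3·v_{0} + 2·v_{5}  ⟹  sig = ⟨2 | 2 3⟩
  P = {0,4,5}:  v_{0} + v_{4} + v_{5} = 0  ⟹  sig = ⟨3 | 0⟩
  P = {0,3,5}:  v_{0} + v_{3} + v_{5} = v_{7}  ⟹  sig = ⟨3 | 1⟩
  P = {0,4,6}:  v_{0} + v_{4} + v_{6} = v_{1}  ⟹  sig = ⟨3 | 1⟩
  P = {0,5,6}:  v_{0} + v_{5} + v_{6} = v_{2}  ⟹  sig = ⟨3 | 1⟩

Sorted signature multiset PRS(X):
{ ⟨2 | 1⟩ ×4,  ⟨2 | 1 2⟩ ×4,  ⟨2 | 2⟩,  ⟨2 | 2 3⟩,  ⟨3 | 0⟩,  ⟨3 | 1⟩ ×3 }


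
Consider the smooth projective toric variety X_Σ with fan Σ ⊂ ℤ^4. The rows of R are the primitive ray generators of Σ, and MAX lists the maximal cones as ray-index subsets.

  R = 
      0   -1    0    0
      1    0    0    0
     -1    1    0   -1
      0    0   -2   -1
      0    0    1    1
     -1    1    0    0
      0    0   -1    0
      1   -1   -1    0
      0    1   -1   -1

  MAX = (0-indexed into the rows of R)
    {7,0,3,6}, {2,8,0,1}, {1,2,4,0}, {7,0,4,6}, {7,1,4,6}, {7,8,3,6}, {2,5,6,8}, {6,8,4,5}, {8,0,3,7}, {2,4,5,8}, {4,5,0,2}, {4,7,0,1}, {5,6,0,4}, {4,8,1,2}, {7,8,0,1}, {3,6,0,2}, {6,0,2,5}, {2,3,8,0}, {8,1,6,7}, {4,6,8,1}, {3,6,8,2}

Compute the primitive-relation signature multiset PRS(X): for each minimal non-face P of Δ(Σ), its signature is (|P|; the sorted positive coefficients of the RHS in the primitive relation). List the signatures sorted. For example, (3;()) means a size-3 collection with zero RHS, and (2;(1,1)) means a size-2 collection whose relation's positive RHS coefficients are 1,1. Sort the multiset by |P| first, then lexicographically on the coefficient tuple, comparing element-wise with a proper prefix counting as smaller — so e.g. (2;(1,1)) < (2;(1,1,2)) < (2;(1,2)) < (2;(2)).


13 minimal non-faces of Δ(Σ) (on 9 rays):

  {3,4}:  v_{3} + v_{4} = v_{6}  ⟹  sig = (2;(1))
  {5,7}:  v_{5} + v_{7} = v_{6}  ⟹  sig = (2;(1))
  {1,3}:  v_{1} + v_{3} = v_{7} + v_{8}  ⟹  sig = (2;(1,1))
  {1,5}:  v_{1} + v_{5} = v_{4} + v_{8}  ⟹  sig = (2;(1,1))
  {2,7}:  v_{2} + v_{7} = v_{0} + v_{8}  ⟹  sig = (2;(1,1))
  {3,5}:  v_{3} + v_{5} = v_{2} + 2·v_{6}  ⟹  sig = (2;(1,2))
  {0,4,8}:  v_{0} + v_{4} + v_{8} = 0  ⟹  sig = (3;())
  {0,1,6}:  v_{0} + v_{1} + v_{6} = v_{7}  ⟹  sig = (3;(1))
  {0,6,8}:  v_{0} + v_{6} + v_{8} = v_{3}  ⟹  sig = (3;(1))
  {1,2,6}:  v_{1} + v_{2} + v_{6} = v_{8}  ⟹  sig = (3;(1))
  {2,4,6}:  v_{2} + v_{4} + v_{6} = v_{5}  ⟹  sig = (3;(1))
  {0,5,8}:  v_{0} + v_{5} + v_{8} = v_{2} + v_{6}  ⟹  sig = (3;(1,1))
  {4,7,8}:  v_{4} + v_{7} + v_{8} = v_{1} + v_{6}  ⟹  sig = (3;(1,1))

Hence PRS(X_Σ) =
{ (2;(1)) ×2,  (2;(1,1)) ×3,  (2;(1,2)),  (3;()),  (3;(1)) ×4,  (3;(1,1)) ×2 }


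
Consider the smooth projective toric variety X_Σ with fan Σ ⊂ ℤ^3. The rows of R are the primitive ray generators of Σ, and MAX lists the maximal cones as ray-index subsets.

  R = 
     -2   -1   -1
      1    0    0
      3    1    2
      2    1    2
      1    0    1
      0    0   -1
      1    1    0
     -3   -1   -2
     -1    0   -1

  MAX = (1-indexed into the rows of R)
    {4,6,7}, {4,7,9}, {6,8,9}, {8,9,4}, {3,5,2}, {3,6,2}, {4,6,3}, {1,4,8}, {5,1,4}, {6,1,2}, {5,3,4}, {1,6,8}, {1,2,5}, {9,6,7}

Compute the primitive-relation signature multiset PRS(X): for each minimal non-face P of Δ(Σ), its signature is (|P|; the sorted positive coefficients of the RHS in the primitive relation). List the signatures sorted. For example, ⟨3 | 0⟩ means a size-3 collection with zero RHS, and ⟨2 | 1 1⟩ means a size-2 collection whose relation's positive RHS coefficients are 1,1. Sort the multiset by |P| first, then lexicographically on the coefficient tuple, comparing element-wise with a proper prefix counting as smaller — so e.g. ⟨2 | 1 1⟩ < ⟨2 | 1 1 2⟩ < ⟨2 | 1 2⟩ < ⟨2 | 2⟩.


Primitive collections (18):

  • {3,8}:  v_{3} + v_{8} = 0 — sig = ⟨2 | 0⟩
  • {5,9}:  v_{5} + v_{9} = 0 — sig = ⟨2 | 0⟩
  • {1,3}:  v_{1} + v_{3} = v_{5} — sig = ⟨2 | 1⟩
  • {1,7}:  v_{1} + v_{7} = v_{9} — sig = ⟨2 | 1⟩
  • {1,9}:  v_{1} + v_{9} = v_{8} — sig = ⟨2 | 1⟩
  • {2,4}:  v_{2} + v_{4} = v_{3} — sig = ⟨2 | 1⟩
  • {2,9}:  v_{2} + v_{9} = v_{6} — sig = ⟨2 | 1⟩
  • {5,6}:  v_{5} + v_{6} = v_{2} — sig = ⟨2 | 1⟩
  • {5,8}:  v_{5} + v_{8} = v_{1} — sig = ⟨2 | 1⟩
  • {2,8}:  v_{2} + v_{8} = v_{1} + v_{6} — sig = ⟨2 | 1 1⟩
  • {3,9}:  v_{3} + v_{9} = v_{4} + v_{6} — sig = ⟨2 | 1 1⟩
  • {5,7}:  v_{5} + v_{7} = v_{4} + v_{6} — sig = ⟨2 | 1 1⟩
  • {2,7}:  v_{2} + v_{7} = v_{4} + 2·v_{6} — sig = ⟨2 | 1 2⟩
  • {7,8}:  v_{7} + v_{8} = 2·v_{9} — sig = ⟨2 | 2⟩
  • {3,7}:  v_{3} + v_{7} = 2·v_{4} + 2·v_{6} — sig = ⟨2 | 2 2⟩
  • {1,4,6}:  v_{1} + v_{4} + v_{6} = 0 — sig = ⟨3 | 0⟩
  • {4,6,8}:  v_{4} + v_{6} + v_{8} = v_{9} — sig = ⟨3 | 1⟩
  • {4,6,9}:  v_{4} + v_{6} + v_{9} = v_{7} — sig = ⟨3 | 1⟩

Sorted signature multiset PRS(X):
    ⟨2 | 0⟩
    ⟨2 | 0⟩
    ⟨2 | 1⟩
    ⟨2 | 1⟩
    ⟨2 | 1⟩
    ⟨2 | 1⟩
    ⟨2 | 1⟩
    ⟨2 | 1⟩
    ⟨2 | 1⟩
    ⟨2 | 1 1⟩
    ⟨2 | 1 1⟩
    ⟨2 | 1 1⟩
    ⟨2 | 1 2⟩
    ⟨2 | 2⟩
    ⟨2 | 2 2⟩
    ⟨3 | 0⟩
    ⟨3 | 1⟩
    ⟨3 | 1⟩


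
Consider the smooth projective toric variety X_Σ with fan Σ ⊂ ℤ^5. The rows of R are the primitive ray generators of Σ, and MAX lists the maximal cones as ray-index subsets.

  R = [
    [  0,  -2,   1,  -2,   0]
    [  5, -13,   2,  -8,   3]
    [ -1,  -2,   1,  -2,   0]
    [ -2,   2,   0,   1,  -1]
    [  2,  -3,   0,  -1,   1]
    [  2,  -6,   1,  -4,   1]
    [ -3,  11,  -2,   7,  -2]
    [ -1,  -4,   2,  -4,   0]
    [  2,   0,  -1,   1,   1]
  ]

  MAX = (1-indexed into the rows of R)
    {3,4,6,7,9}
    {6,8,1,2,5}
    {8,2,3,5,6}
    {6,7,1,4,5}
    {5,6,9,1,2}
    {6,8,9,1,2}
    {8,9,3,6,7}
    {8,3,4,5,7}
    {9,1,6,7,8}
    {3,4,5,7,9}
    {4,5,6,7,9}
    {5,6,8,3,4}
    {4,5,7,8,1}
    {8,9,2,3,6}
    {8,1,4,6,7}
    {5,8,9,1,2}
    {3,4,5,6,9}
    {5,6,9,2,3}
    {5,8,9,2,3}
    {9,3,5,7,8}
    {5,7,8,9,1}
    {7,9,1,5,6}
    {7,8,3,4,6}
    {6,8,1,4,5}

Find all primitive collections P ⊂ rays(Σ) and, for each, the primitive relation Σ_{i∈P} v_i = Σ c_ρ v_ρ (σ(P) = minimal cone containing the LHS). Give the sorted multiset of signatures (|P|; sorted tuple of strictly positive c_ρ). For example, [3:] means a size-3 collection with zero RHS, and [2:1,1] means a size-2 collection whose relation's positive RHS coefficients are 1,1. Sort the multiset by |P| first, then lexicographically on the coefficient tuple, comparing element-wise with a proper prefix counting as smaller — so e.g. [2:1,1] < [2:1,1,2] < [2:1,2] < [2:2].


Primitive collections (8):

  {1,3}:  v_{1} + v_{3} = v_{8}  so sig = [2:1]
  {2,7}:  v_{2} + v_{7} = v_{1} + v_{9}  so sig = [2:1,1]
  {2,4}:  v_{2} + v_{4} = v_{3} + v_{5} + v_{6}  so sig = [2:1,1,1]
  {1,4,9}:  v_{1} + v_{4} + v_{9} = 0  so sig = [3:]
  {4,8,9}:  v_{4} + v_{8} + v_{9} = v_{3}  so sig = [3:1]
  {3,5,6,7}:  v_{3} + v_{5} + v_{6} + v_{7} = 0  so sig = [4:]
  {5,6,7,8}:  v_{5} + v_{6} + v_{7} + v_{8} = v_{1}  so sig = [4:1]
  {5,6,8,9}:  v_{5} + v_{6} + v_{8} + v_{9} = v_{2}  so sig = [4:1]

Sorted signature multiset PRS(X):
    |P|=2: 3 collections, coeffs (1), (1,1), (1,1,1)
    |P|=3: 2 collections, coeffs (), (1)
    |P|=4: 3 collections, coeffs (), (1), (1)


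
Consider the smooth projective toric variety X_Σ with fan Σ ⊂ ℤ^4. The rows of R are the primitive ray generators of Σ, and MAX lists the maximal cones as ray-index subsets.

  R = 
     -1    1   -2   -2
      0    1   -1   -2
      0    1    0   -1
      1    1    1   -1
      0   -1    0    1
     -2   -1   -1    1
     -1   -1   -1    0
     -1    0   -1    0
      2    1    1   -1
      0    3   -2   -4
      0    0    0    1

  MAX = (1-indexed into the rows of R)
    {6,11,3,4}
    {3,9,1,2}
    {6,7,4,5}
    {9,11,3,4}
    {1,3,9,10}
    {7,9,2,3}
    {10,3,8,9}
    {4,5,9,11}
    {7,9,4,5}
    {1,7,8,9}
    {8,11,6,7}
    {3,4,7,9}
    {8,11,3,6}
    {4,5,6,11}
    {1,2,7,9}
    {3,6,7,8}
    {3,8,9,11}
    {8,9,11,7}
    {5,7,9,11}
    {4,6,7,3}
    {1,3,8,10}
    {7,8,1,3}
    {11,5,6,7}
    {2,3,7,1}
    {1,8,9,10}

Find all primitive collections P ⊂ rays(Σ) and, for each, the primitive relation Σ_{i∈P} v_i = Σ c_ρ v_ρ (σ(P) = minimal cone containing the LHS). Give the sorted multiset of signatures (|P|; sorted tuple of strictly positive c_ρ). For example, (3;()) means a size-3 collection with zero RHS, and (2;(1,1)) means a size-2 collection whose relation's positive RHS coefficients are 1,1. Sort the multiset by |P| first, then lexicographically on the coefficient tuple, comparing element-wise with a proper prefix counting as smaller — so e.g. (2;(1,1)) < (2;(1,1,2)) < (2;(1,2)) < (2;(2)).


Σ has 24 primitive collections:

  P = {3,5}:  v_{3} + v_{5} = 0 — sig = (2;())
  P = {6,9}:  v_{6} + v_{9} = 0 — sig = (2;())
  P = {2,8}:  v_{2} + v_{8} = v_{1} — sig = (2;(1))
  P = {4,8}:  v_{4} + v_{8} = v_{3} — sig = (2;(1))
  P = {1,4}:  v_{1} + v_{4} = v_{2} + v_{3} — sig = (2;(1,1))
  P = {5,8}:  v_{5} + v_{8} = v_{7} + v_{11} — sig = (2;(1,1))
  P = {7,10}:  v_{7} + v_{10} = v_{1} + v_{2} — sig = (2;(1,1))
  P = {2,5}:  v_{2} + v_{5} = v_{7} + v_{8} + v_{9} — sig = (2;(1,1,1))
  P = {2,6}:  v_{2} + v_{6} = v_{3} + v_{7} + v_{8} — sig = (2;(1,1,1))
  P = {5,10}:  v_{5} + v_{10} = v_{1} + v_{8} + v_{9} — sig = (2;(1,1,1))
  P = {6,10}:  v_{6} + v_{10} = v_{1} + v_{3} + v_{8} — sig = (2;(1,1,1))
  P = {1,5}:  v_{1} + v_{5} = v_{7} + 2·v_{8} + v_{9} — sig = (2;(1,1,2))
  P = {1,6}:  v_{1} + v_{6} = v_{3} + v_{7} + 2·v_{8} — sig = (2;(1,1,2))
  P = {2,4}:  v_{2} + v_{4} = 2·v_{3} + v_{7} + v_{9} — sig = (2;(1,1,2))
  P = {2,10}:  v_{2} + v_{10} = 2·v_{1} + v_{3} + v_{9} — sig = (2;(1,1,2))
  P = {4,10}:  v_{4} + v_{10} = v_{1} + 2·v_{3} + v_{9} — sig = (2;(1,1,2))
  P = {2,11}:  v_{2} + v_{11} = 2·v_{8} + v_{9} — sig = (2;(1,2))
  P = {10,11}:  v_{10} + v_{11} = v_{3} + 4·v_{8} + 2·v_{9} — sig = (2;(1,2,4))
  P = {1,11}:  v_{1} + v_{11} = 3·v_{8} + v_{9} — sig = (2;(1,3))
  P = {4,7,11}:  v_{4} + v_{7} + v_{11} = 0 — sig = (3;())
  P = {3,7,11}:  v_{3} + v_{7} + v_{11} = v_{8} — sig = (3;(1))
  P = {1,3,8,9}:  v_{1} + v_{3} + v_{8} + v_{9} = v_{10} — sig = (4;(1))
  P = {3,7,8,9}:  v_{3} + v_{7} + v_{8} + v_{9} = v_{2} — sig = (4;(1))
  P = {1,3,7,9}:  v_{1} + v_{3} + v_{7} + v_{9} = 2·v_{2} — sig = (4;(2))

Sorted signature multiset PRS(X):
    |P|=2: 19 collections, coeffs (), (), (1), (1), (1,1), (1,1), (1,1), (1,1,1), (1,1,1), (1,1,1), (1,1,1), (1,1,2), (1,1,2), (1,1,2), (1,1,2), (1,1,2), (1,2), (1,2,4), (1,3)
    |P|=3: 2 collections, coeffs (), (1)
    |P|=4: 3 collections, coeffs (1), (1), (2)


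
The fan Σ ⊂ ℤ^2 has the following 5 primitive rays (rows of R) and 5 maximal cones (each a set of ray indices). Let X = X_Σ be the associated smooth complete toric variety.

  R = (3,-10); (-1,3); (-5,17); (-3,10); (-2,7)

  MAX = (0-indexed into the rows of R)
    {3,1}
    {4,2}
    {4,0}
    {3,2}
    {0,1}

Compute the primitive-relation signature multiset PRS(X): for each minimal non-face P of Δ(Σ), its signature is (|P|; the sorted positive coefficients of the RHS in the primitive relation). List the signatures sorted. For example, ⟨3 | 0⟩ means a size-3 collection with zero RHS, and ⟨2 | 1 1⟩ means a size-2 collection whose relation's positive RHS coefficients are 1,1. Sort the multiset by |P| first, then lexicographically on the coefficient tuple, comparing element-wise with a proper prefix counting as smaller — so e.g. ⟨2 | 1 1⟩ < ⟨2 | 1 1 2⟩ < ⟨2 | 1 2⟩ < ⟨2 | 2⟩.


Primitive collections (5):

  {0,3}:  v_{0} + v_{3} = 0 — sig = ⟨2 | 0⟩
  {0,2}:  v_{0} + v_{2} = v_{4} — sig = ⟨2 | 1⟩
  {1,4}:  v_{1} + v_{4} = v_{3} — sig = ⟨2 | 1⟩
  {3,4}:  v_{3} + v_{4} = v_{2} — sig = ⟨2 | 1⟩
  {1,2}:  v_{1} + v_{2} = 2·v_{3} — sig = ⟨2 | 2⟩

so the primitive-relation signature multiset is
{ ⟨2 | 0⟩,  ⟨2 | 1⟩ ×3,  ⟨2 | 2⟩ }
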